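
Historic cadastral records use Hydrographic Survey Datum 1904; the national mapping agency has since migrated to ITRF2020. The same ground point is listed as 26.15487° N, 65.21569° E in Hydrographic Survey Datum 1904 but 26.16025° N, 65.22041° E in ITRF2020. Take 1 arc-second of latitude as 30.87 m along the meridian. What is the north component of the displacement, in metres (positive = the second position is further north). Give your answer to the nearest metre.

ΔN = 598 m

Δφ = 26.16025° − 26.15487° = +0.00538°; Δλ = 65.22041° − 65.21569° = +0.00472°.
1° of latitude = 3600 × 30.87 = 111132 m.
ΔN = Δφ × 111132 = 597.9 m; ΔE = Δλ × 111132 × cos(26.15487°) = +0.00472 × 111132 × 0.897606 = 470.8 m.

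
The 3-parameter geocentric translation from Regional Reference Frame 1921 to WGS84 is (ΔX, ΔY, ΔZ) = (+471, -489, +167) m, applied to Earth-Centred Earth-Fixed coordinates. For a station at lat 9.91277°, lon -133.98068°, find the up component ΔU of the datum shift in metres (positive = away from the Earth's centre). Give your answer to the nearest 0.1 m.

ΔU = 53.2 m

The local up (radial) axis is (cos φ cos λ, cos φ sin λ, sin φ), giving ΔU = -322.187 + 346.619 + 28.749 = 53.18 m.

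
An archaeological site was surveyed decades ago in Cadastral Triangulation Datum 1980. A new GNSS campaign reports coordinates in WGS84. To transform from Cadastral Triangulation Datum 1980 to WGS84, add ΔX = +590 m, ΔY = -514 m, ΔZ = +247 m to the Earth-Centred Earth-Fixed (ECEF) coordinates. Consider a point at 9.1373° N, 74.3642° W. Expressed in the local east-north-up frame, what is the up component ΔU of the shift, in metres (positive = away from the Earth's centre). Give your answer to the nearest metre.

At φ = 9.1373°, λ = -74.3642°: sin φ = 0.158801, cos φ = 0.987311, sin λ = -0.962994, cos λ = 0.269522.
ΔU = cos φ cos λ·ΔX + cos φ sin λ·ΔY + sin φ·ΔZ = (0.987311)(0.269522)(590) + (0.987311)(-0.962994)(-514) + (0.158801)(247) = 684.92 m.

ΔU = 685 m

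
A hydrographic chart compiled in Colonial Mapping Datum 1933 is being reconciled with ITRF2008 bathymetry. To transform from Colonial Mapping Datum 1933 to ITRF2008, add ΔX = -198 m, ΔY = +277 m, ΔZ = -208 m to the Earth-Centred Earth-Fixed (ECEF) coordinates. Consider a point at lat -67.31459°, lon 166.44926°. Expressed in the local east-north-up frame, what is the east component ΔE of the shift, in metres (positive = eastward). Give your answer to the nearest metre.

The local east axis at (φ, λ) is (−sin λ, cos λ, 0), so ΔE = −sin(166.44926°)·(-198) + cos(166.44926°)·277 = -222.90 m.

ΔE = -223 m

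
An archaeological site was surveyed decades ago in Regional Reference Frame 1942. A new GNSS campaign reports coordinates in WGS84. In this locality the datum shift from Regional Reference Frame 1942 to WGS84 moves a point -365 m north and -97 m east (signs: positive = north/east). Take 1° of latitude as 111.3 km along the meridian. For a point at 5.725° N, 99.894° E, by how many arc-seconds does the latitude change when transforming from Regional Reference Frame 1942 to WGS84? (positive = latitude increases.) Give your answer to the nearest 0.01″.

1° of latitude = 111.3 km, so Δφ = -365.0 / 111300 = -0.0032794° = -11.806″.

Δφ = -11.81″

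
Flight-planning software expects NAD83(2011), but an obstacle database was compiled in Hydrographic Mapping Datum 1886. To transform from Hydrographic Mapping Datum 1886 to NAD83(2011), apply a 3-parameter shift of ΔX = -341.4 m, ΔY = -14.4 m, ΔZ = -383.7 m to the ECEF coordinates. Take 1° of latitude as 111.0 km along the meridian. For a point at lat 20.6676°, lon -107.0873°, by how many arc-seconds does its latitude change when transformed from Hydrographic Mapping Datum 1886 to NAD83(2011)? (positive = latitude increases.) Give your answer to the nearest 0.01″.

sin φ = 0.352946, cos φ = 0.935644, sin λ = -0.955858, cos λ = -0.293828.
North component: ΔN = −sin φ cos λ·ΔX − sin φ sin λ·ΔY + cos φ·ΔZ = −(0.352946)(-0.293828)(-341.4) − (0.352946)(-0.955858)(-14.4) + (0.935644)(-383.7) = -399.27 m.
1° of latitude spans 111000 m, so Δφ = -399.27 / 111000 × 3600 = -12.949″.

Δφ = -12.95″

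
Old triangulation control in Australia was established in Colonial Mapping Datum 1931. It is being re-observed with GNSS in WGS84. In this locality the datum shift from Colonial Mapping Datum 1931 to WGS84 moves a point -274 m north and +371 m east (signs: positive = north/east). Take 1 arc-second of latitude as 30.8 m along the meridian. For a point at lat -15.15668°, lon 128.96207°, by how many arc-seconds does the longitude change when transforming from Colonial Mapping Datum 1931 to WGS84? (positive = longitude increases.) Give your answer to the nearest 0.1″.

Δλ = 12.5″

At latitude -15.15668°, cos φ = 0.965214.
1″ of longitude at this latitude = 30.80 × cos φ = 29.7286 m, so Δλ = 371.0 / 29.7286 = 12.480″.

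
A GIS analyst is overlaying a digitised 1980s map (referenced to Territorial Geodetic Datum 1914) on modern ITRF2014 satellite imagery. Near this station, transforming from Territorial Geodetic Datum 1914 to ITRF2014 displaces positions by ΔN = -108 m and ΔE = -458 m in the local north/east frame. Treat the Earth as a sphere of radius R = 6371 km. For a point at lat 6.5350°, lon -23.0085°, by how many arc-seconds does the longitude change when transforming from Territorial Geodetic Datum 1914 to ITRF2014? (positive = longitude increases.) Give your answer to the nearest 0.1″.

At latitude 6.5350°, cos φ = 0.993503.
One radian of longitude at latitude φ spans R cos φ, so Δλ = ΔE / (R cos φ) = -458.0 / (6371000 × 0.993503) = -7.2358e-05 rad = -14.925″.

Δλ = -14.9″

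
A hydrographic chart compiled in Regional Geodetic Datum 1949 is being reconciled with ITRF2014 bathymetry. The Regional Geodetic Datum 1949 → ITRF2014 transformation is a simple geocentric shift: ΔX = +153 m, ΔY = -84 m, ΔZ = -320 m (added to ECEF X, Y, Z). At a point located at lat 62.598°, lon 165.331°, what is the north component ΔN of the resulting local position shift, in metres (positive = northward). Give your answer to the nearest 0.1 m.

ΔN = 3.0 m

The local north axis is (−sin φ cos λ, −sin φ sin λ, cos φ), giving ΔN = 131.406 + 18.885 − 147.274 = 3.02 m.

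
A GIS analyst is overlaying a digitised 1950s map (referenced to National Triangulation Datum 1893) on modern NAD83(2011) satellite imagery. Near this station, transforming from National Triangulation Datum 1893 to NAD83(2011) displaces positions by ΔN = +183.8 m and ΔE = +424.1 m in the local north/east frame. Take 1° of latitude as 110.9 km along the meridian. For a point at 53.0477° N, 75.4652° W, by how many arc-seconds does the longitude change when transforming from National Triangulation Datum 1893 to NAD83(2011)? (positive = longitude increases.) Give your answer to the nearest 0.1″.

At latitude 53.0477°, cos φ = 0.601150.
1° of longitude at this latitude = 110.9 × cos φ = 66.67 km, so Δλ = 424.1 / 66667.5 = 0.0063614° = 22.901″.

Δλ = 22.9″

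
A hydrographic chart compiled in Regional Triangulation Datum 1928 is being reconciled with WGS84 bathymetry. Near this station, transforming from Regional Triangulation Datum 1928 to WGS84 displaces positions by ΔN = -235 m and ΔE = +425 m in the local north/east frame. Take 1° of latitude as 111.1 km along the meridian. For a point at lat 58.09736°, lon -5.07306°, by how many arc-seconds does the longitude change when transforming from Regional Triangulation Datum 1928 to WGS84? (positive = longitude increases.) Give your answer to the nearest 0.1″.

Δλ = 26.1″

At latitude 58.09736°, cos φ = 0.528477.
1° of longitude at this latitude = 111.1 × cos φ = 58.71 km, so Δλ = 425.0 / 58713.8 = 0.0072385° = 26.059″.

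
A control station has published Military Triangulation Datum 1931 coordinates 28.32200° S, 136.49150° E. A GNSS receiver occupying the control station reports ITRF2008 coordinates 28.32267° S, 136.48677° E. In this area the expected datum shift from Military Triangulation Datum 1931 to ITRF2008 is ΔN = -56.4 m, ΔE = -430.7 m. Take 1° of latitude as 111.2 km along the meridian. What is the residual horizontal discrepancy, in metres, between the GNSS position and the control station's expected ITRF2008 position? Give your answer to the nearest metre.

Observed coordinate differences: Δφ = -0.00067°, Δλ = -0.00473°.
Converting to metres (1° lat = 111200 m, cos φ = 0.880295): observed ΔN = -74.5 m, observed ΔE = -463.0 m.
Subtracting the expected shift leaves a residual of -74.5 − (-56.4) = -18.1 m north and -463.0 − (-430.7) = -32.3 m east.
Residual distance = √((-18.1)² + (-32.3)²) = 37.0 m.

37 m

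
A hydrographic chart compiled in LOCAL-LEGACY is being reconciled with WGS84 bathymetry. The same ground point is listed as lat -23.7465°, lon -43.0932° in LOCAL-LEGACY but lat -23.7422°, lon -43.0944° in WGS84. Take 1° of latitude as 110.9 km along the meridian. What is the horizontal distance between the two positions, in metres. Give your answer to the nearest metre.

492 m

Δφ = -23.7422° − -23.7465° = +0.0043°; Δλ = -43.0944° − -43.0932° = -0.0012°.
ΔN = Δφ × 110900 = 476.9 m; ΔE = Δλ × 110900 × cos(-23.7465°) = -0.0012 × 110900 × 0.915336 = -121.8 m.
Distance = √(ΔE² + ΔN²) = √((-121.8)² + 476.9²) = 492.2 m.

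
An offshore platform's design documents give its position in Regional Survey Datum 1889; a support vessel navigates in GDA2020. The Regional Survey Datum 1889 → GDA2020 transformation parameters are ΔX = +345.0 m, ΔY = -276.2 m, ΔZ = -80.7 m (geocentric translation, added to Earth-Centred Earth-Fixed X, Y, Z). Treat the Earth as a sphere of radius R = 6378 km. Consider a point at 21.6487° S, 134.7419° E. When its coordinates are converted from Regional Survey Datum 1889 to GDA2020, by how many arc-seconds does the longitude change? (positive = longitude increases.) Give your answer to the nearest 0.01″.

Δλ = -1.76″

sin φ = -0.368915, cos φ = 0.929463, sin λ = 0.710285, cos λ = -0.703914.
East component: ΔE = −sin λ·ΔX + cos λ·ΔY = −(0.710285)(345.0) + (-0.703914)(-276.2) = -50.63 m.
1° of latitude spans πR/180 = 111317 m; at latitude φ, 1° of longitude spans that × cos φ = 103465.2 m, so Δλ = -50.63 / 103465.2 × 3600 = -1.762″.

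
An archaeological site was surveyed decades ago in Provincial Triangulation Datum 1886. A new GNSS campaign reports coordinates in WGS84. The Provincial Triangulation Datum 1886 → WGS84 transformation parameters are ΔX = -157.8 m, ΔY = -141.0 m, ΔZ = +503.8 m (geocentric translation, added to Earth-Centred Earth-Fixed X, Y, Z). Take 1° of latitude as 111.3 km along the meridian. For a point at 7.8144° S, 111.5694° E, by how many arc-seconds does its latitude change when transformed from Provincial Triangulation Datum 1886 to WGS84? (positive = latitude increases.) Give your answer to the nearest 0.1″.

Δφ = 15.8″

sin φ = -0.135965, cos φ = 0.990714, sin λ = 0.929973, cos λ = -0.367628.
North component: ΔN = −sin φ cos λ·ΔX − sin φ sin λ·ΔY + cos φ·ΔZ = −(-0.135965)(-0.367628)(-157.8) − (-0.135965)(0.929973)(-141.0) + (0.990714)(503.8) = 489.18 m.
1° of latitude spans 111300 m, so Δφ = 489.18 / 111300 × 3600 = 15.823″.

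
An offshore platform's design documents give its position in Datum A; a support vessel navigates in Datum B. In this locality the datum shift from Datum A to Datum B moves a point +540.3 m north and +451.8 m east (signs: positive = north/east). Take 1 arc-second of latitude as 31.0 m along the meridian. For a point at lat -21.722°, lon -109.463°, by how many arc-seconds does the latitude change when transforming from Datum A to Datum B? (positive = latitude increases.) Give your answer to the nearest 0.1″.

1″ of latitude = 31.00 m, so Δφ = 540.3 / 31.00 = 17.429″.

Δφ = 17.4″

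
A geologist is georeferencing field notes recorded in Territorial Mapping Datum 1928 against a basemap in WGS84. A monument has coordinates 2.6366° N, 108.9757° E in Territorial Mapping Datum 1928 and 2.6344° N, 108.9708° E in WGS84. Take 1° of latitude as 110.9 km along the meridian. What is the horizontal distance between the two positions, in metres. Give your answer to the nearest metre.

Δφ = 2.6344° − 2.6366° = -0.0022°; Δλ = 108.9708° − 108.9757° = -0.0049°.
ΔN = Δφ × 110900 = -244.0 m; ΔE = Δλ × 110900 × cos(2.6366°) = -0.0049 × 110900 × 0.998941 = -542.8 m.
Distance = √(ΔE² + ΔN²) = √((-542.8)² + (-244.0)²) = 595.1 m.

595 m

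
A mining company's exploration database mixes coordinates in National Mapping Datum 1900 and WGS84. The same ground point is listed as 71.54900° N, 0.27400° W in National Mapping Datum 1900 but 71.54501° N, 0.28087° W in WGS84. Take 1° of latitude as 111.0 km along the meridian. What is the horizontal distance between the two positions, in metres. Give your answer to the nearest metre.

504 m

Δφ = 71.54501° − 71.54900° = -0.00399°; Δλ = -0.28087° − -0.27400° = -0.00687°.
ΔN = Δφ × 111000 = -442.9 m; ΔE = Δλ × 111000 × cos(71.54900°) = -0.00687 × 111000 × 0.316494 = -241.3 m.
Distance = √(ΔE² + ΔN²) = √((-241.3)² + (-442.9)²) = 504.4 m.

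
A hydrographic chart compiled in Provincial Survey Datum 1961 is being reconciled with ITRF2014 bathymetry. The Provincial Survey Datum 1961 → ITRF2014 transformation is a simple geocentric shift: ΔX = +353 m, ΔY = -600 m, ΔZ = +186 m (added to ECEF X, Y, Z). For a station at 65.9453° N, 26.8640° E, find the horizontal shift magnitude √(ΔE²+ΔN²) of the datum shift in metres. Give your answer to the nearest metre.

696 m

At φ = 65.9453°, λ = 26.8640°: sin φ = 0.913157, cos φ = 0.407609, sin λ = 0.451874, cos λ = 0.892082.
ΔE = −sin λ·ΔX + cos λ·ΔY = −(0.451874)·(353) + (0.892082)·(-600) = -694.76 m.
ΔN = −sin φ cos λ·ΔX − sin φ sin λ·ΔY + cos φ·ΔZ = −(0.913157)(0.892082)(353) − (0.913157)(0.451874)(-600) + (0.407609)(186) = 35.84 m.
Horizontal magnitude = √(ΔE² + ΔN²) = √((-694.76)² + 35.84²) = 695.68 m.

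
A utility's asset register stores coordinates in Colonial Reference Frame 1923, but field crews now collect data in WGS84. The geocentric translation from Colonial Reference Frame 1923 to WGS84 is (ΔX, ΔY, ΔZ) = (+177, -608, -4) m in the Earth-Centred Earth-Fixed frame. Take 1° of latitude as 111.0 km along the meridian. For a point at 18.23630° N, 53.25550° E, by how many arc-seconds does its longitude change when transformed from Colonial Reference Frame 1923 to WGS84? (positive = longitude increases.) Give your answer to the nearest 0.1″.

Δλ = -17.3″

sin φ = 0.312937, cos φ = 0.949774, sin λ = 0.801311, cos λ = 0.598248.
East component: ΔE = −sin λ·ΔX + cos λ·ΔY = −(0.801311)(177) + (0.598248)(-608) = -505.57 m.
1° of latitude spans 111000 m; at latitude φ, 1° of longitude spans that × cos φ = 105424.9 m, so Δλ = -505.57 / 105424.9 × 3600 = -17.264″.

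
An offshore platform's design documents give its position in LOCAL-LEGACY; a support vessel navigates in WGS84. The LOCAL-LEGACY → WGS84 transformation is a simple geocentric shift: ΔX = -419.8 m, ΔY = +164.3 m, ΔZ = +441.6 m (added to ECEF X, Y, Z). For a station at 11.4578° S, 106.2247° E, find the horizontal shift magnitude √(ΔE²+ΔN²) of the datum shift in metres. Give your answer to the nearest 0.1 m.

At φ = -11.4578°, λ = 106.2247°: sin φ = -0.198646, cos φ = 0.980071, sin λ = 0.960173, cos λ = -0.279405.
ΔE = −sin λ·ΔX + cos λ·ΔY = −(0.960173)·(-419.8) + (-0.279405)·(164.3) = 357.17 m.
ΔN = −sin φ cos λ·ΔX − sin φ sin λ·ΔY + cos φ·ΔZ = −(-0.198646)(-0.279405)(-419.8) − (-0.198646)(0.960173)(164.3) + (0.980071)(441.6) = 487.44 m.
Horizontal magnitude = √(ΔE² + ΔN²) = √(357.17² + 487.44²) = 604.29 m.

604.3 m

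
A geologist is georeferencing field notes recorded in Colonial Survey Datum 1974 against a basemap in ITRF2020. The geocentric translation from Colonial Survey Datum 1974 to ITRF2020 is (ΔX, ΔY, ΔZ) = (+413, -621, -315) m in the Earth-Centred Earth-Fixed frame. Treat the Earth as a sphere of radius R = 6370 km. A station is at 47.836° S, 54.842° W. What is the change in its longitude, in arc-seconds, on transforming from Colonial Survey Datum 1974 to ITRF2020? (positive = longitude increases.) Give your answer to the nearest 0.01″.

sin φ = -0.741227, cos φ = 0.671255, sin λ = -0.817567, cos λ = 0.575833.
East component: ΔE = −sin λ·ΔX + cos λ·ΔY = −(-0.817567)(413) + (0.575833)(-621) = -19.94 m.
1° of latitude spans πR/180 = 111177 m; at latitude φ, 1° of longitude spans that × cos φ = 74628.4 m, so Δλ = -19.94 / 74628.4 × 3600 = -0.962″.

Δλ = -0.96″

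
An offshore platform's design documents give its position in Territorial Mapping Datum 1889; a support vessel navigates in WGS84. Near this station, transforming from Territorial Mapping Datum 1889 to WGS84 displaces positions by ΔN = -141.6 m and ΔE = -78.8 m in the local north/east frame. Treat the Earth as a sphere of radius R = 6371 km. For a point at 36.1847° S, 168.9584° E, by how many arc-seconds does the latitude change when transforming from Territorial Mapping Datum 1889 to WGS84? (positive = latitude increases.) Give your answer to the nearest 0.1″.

On a sphere of radius R, 1 rad of latitude = R, so Δφ = ΔN / R = -141.6 / 6371000 = -2.2226e-05 rad = -4.584″.

Δφ = -4.6″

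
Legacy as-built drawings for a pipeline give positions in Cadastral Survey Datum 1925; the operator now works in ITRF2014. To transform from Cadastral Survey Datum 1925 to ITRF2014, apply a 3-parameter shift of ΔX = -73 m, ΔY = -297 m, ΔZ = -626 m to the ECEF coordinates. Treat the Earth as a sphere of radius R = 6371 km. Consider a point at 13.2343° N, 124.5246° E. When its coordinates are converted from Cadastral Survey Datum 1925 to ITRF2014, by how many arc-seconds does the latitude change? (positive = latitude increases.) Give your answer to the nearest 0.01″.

sin φ = 0.228934, cos φ = 0.973442, sin λ = 0.823883, cos λ = -0.566760.
North component: ΔN = −sin φ cos λ·ΔX − sin φ sin λ·ΔY + cos φ·ΔZ = −(0.228934)(-0.566760)(-73) − (0.228934)(0.823883)(-297) + (0.973442)(-626) = -562.83 m.
1° of latitude spans πR/180 = 111195 m, so Δφ = -562.83 / 111195 × 3600 = -18.222″.

Δφ = -18.22″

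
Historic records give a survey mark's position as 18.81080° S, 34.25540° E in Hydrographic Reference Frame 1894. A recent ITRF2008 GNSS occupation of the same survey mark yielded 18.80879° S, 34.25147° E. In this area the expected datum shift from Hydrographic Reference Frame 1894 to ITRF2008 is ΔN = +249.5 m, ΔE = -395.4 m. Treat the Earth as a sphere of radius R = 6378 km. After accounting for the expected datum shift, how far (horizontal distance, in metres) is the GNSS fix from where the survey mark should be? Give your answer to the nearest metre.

32 m

Observed coordinate differences: Δφ = +0.00201°, Δλ = -0.00393°.
Converting to metres (1° lat = 111317 m, cos φ = 0.946588): observed ΔN = 223.7 m, observed ΔE = -414.1 m.
Subtracting the expected shift leaves a residual of 223.7 − (249.5) = -25.8 m north and -414.1 − (-395.4) = -18.7 m east.
Residual distance = √((-25.8)² + (-18.7)²) = 31.8 m.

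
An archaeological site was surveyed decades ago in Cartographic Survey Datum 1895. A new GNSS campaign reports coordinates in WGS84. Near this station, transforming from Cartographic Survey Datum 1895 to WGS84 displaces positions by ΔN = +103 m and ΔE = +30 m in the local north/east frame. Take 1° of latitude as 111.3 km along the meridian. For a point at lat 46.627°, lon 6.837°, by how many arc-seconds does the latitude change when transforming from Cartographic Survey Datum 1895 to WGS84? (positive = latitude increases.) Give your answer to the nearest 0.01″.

1° of latitude = 111.3 km, so Δφ = 103.0 / 111300 = 0.0009254° = 3.332″.

Δφ = 3.33″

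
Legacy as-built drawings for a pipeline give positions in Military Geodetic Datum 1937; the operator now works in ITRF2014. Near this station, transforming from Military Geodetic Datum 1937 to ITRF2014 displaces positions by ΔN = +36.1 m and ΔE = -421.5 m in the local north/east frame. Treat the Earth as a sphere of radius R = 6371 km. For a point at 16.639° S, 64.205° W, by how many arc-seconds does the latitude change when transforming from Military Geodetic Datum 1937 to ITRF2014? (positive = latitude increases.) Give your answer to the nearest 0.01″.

On a sphere of radius R, 1 rad of latitude = R, so Δφ = ΔN / R = 36.1 / 6371000 = 5.6663e-06 rad = 1.169″.

Δφ = 1.17″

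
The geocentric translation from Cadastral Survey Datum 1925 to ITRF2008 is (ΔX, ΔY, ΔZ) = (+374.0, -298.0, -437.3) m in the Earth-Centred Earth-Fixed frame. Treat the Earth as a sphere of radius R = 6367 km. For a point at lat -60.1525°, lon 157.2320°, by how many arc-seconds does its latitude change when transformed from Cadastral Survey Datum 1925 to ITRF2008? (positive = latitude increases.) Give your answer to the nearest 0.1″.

sin φ = -0.867353, cos φ = 0.497693, sin λ = 0.387001, cos λ = -0.922079.
North component: ΔN = −sin φ cos λ·ΔX − sin φ sin λ·ΔY + cos φ·ΔZ = −(-0.867353)(-0.922079)(374.0) − (-0.867353)(0.387001)(-298.0) + (0.497693)(-437.3) = -616.78 m.
1° of latitude spans πR/180 = 111125 m, so Δφ = -616.78 / 111125 × 3600 = -19.981″.

Δφ = -20.0″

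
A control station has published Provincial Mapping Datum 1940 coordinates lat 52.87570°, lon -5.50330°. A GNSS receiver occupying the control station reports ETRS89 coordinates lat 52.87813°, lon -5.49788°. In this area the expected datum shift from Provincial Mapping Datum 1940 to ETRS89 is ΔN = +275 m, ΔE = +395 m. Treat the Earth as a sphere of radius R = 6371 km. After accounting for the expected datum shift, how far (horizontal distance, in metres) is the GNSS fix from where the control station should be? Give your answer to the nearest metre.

32 m

Observed coordinate differences: Δφ = +0.00243°, Δλ = +0.00542°.
Converting to metres (1° lat = 111195 m, cos φ = 0.603546): observed ΔN = 270.2 m, observed ΔE = 363.7 m.
Subtracting the expected shift leaves a residual of 270.2 − (275) = -4.8 m north and 363.7 − (395) = -31.3 m east.
Residual distance = √((-4.8)² + (-31.3)²) = 31.6 m.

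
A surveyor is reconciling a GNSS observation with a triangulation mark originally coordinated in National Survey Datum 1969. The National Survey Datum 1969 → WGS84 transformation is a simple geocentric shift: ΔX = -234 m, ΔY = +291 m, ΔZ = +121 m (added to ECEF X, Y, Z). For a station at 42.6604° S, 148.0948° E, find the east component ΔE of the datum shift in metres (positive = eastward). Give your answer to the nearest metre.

At φ = -42.6604°, λ = 148.0948°: sin φ = -0.677652, cos φ = 0.735383, sin λ = 0.528515, cos λ = -0.848924.
ΔE = −sin λ·ΔX + cos λ·ΔY = −(0.528515)·(-234) + (-0.848924)·(291) = -123.36 m.

ΔE = -123 m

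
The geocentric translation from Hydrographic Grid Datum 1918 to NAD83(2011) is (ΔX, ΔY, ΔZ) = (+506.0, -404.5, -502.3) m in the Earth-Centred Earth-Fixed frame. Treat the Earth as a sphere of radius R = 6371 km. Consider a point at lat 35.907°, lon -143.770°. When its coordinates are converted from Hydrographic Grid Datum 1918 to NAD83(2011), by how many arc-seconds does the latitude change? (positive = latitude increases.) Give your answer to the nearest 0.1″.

Δφ = -10.0″

sin φ = 0.586471, cos φ = 0.809970, sin λ = -0.591028, cos λ = -0.806651.
North component: ΔN = −sin φ cos λ·ΔX − sin φ sin λ·ΔY + cos φ·ΔZ = −(0.586471)(-0.806651)(506.0) − (0.586471)(-0.591028)(-404.5) + (0.809970)(-502.3) = -307.68 m.
1° of latitude spans πR/180 = 111195 m, so Δφ = -307.68 / 111195 × 3600 = -9.961″.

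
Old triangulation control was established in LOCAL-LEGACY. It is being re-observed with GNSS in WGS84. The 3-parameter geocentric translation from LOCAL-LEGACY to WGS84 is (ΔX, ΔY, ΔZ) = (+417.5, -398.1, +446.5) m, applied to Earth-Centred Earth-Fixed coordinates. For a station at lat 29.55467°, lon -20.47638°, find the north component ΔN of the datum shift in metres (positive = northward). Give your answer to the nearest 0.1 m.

The local north axis is (−sin φ cos λ, −sin φ sin λ, cos φ), giving ΔN = -192.922 − 68.692 + 388.404 = 126.79 m.

ΔN = 126.8 m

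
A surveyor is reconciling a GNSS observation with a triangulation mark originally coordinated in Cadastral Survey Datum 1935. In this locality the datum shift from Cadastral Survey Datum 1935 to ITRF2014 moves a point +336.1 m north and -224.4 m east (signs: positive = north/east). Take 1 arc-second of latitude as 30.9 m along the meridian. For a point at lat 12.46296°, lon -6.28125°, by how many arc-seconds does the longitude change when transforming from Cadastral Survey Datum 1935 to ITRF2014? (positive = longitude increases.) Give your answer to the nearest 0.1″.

Δλ = -7.4″

At latitude 12.46296°, cos φ = 0.976436.
1″ of longitude at this latitude = 30.90 × cos φ = 30.1719 m, so Δλ = -224.4 / 30.1719 = -7.437″.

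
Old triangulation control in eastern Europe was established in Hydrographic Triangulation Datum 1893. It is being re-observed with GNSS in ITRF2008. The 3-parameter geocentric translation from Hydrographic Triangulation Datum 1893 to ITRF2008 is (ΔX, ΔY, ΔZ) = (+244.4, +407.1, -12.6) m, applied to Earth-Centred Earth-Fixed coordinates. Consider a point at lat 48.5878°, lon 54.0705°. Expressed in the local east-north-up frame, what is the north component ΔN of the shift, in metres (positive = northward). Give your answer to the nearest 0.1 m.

ΔN = -363.1 m

At φ = 48.5878°, λ = 54.0705°: sin φ = 0.749970, cos φ = 0.661472, sin λ = 0.809740, cos λ = 0.586789.
ΔN = −sin φ cos λ·ΔX − sin φ sin λ·ΔY + cos φ·ΔZ = −(0.749970)(0.586789)(244.4) − (0.749970)(0.809740)(407.1) + (0.661472)(-12.6) = -363.11 m.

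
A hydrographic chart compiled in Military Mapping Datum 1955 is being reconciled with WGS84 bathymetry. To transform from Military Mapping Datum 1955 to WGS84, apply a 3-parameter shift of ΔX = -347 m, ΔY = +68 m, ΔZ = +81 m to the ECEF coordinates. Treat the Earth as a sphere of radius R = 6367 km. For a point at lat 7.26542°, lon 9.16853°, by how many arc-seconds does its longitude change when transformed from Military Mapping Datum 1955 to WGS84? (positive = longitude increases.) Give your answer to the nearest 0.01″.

sin φ = 0.126466, cos φ = 0.991971, sin λ = 0.159339, cos λ = 0.987224.
East component: ΔE = −sin λ·ΔX + cos λ·ΔY = −(0.159339)(-347) + (0.987224)(68) = 122.42 m.
1° of latitude spans πR/180 = 111125 m; at latitude φ, 1° of longitude spans that × cos φ = 110232.9 m, so Δλ = 122.42 / 110232.9 × 3600 = 3.998″.

Δλ = 4.00″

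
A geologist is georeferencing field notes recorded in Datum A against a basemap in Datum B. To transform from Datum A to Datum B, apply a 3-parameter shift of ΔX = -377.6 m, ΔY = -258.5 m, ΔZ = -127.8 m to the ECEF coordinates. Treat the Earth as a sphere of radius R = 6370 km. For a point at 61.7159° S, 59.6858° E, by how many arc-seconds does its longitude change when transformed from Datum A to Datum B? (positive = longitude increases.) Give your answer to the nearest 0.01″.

sin φ = -0.880609, cos φ = 0.473844, sin λ = 0.863270, cos λ = 0.504742.
East component: ΔE = −sin λ·ΔX + cos λ·ΔY = −(0.863270)(-377.6) + (0.504742)(-258.5) = 195.50 m.
1° of latitude spans πR/180 = 111177 m; at latitude φ, 1° of longitude spans that × cos φ = 52680.8 m, so Δλ = 195.50 / 52680.8 × 3600 = 13.359″.

Δλ = 13.36″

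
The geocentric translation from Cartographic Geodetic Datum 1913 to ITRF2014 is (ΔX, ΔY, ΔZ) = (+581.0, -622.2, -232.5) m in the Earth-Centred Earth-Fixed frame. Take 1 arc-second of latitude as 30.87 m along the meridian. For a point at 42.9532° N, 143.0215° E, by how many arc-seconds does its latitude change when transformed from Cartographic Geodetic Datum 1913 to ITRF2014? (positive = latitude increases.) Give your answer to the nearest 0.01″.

Δφ = 12.99″

sin φ = 0.681401, cos φ = 0.731911, sin λ = 0.601515, cos λ = -0.798861.
North component: ΔN = −sin φ cos λ·ΔX − sin φ sin λ·ΔY + cos φ·ΔZ = −(0.681401)(-0.798861)(581.0) − (0.681401)(0.601515)(-622.2) + (0.731911)(-232.5) = 401.12 m.
1° of latitude spans 3600 × 30.87 = 111132 m, so Δφ = 401.12 / 111132 × 3600 = 12.994″.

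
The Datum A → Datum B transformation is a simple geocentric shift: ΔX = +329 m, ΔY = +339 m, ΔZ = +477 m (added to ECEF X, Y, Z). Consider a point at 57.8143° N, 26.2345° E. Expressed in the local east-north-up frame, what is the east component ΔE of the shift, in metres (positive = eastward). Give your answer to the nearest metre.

The local east axis at (φ, λ) is (−sin λ, cos λ, 0), so ΔE = −sin(26.2345°)·329 + cos(26.2345°)·339 = 158.65 m.

ΔE = 159 m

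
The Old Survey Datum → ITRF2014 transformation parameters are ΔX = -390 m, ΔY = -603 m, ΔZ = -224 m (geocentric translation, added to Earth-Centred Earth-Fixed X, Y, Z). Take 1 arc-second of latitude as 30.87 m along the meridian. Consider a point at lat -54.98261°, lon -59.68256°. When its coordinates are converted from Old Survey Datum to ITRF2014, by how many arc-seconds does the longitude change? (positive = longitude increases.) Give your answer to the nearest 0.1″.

sin φ = -0.818978, cos φ = 0.573825, sin λ = -0.863242, cos λ = 0.504790.
East component: ΔE = −sin λ·ΔX + cos λ·ΔY = −(-0.863242)(-390) + (0.504790)(-603) = -641.05 m.
1° of latitude spans 3600 × 30.87 = 111132 m; at latitude φ, 1° of longitude spans that × cos φ = 63770.3 m, so Δλ = -641.05 / 63770.3 × 3600 = -36.189″.

Δλ = -36.2″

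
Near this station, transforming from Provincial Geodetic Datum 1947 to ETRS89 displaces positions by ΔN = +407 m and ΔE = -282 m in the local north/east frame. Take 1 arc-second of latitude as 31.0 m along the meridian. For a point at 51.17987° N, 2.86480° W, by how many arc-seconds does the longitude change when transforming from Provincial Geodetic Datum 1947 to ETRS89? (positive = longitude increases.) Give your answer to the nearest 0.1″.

Δλ = -14.5″

At latitude 51.17987°, cos φ = 0.626878.
1″ of longitude at this latitude = 31.00 × cos φ = 19.4332 m, so Δλ = -282.0 / 19.4332 = -14.511″.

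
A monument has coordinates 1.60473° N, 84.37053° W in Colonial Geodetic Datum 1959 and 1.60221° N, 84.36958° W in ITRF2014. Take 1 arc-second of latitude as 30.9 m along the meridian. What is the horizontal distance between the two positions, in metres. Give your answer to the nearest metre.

300 m

Δφ = 1.60221° − 1.60473° = -0.00252°; Δλ = -84.36958° − -84.37053° = +0.00095°.
1° of latitude = 3600 × 30.90 = 111240 m.
ΔN = Δφ × 111240 = -280.3 m; ΔE = Δλ × 111240 × cos(1.60473°) = +0.00095 × 111240 × 0.999608 = 105.6 m.
Distance = √(ΔE² + ΔN²) = √(105.6² + (-280.3)²) = 299.6 m.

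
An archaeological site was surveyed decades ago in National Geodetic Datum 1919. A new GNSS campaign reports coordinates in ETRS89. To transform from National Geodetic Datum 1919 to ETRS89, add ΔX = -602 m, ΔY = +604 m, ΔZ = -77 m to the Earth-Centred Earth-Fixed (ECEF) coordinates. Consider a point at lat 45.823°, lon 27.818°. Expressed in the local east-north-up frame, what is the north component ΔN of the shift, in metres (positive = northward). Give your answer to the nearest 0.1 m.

The local north axis is (−sin φ cos λ, −sin φ sin λ, cos φ), giving ΔN = 381.853 − 202.151 − 53.660 = 126.04 m.

ΔN = 126.0 m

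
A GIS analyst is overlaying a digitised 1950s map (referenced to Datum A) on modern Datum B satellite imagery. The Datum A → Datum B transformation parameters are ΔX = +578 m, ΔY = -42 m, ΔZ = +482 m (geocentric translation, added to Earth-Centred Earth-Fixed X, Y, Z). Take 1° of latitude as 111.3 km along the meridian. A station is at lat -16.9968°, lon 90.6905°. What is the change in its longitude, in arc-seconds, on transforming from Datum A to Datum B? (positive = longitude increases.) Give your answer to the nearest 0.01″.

Δλ = -19.53″

sin φ = -0.292318, cos φ = 0.956321, sin λ = 0.999927, cos λ = -0.012051.
East component: ΔE = −sin λ·ΔX + cos λ·ΔY = −(0.999927)(578) + (-0.012051)(-42) = -577.45 m.
1° of latitude spans 111300 m; at latitude φ, 1° of longitude spans that × cos φ = 106438.5 m, so Δλ = -577.45 / 106438.5 × 3600 = -19.531″.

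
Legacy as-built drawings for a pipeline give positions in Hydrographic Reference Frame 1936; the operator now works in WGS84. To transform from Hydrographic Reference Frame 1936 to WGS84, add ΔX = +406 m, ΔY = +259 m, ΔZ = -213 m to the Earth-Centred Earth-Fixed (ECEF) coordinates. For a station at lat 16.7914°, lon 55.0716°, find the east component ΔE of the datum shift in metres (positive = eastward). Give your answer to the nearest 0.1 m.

ΔE = -184.6 m

At φ = 16.7914°, λ = 55.0716°: sin φ = 0.288888, cos φ = 0.957363, sin λ = 0.819868, cos λ = 0.572552.
ΔE = −sin λ·ΔX + cos λ·ΔY = −(0.819868)·(406) + (0.572552)·(259) = -184.58 m.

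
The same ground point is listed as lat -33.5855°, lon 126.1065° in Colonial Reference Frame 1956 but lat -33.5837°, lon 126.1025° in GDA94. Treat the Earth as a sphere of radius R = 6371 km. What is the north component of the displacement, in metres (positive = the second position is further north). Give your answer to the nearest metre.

ΔN = 200 m

Δφ = -33.5837° − -33.5855° = +0.0018°; Δλ = 126.1025° − 126.1065° = -0.0040°.
1° along a meridian = πR/180 = 111195 m.
ΔN = Δφ × 111195 = 200.2 m; ΔE = Δλ × 111195 × cos(-33.5855°) = -0.0040 × 111195 × 0.833061 = -370.5 m.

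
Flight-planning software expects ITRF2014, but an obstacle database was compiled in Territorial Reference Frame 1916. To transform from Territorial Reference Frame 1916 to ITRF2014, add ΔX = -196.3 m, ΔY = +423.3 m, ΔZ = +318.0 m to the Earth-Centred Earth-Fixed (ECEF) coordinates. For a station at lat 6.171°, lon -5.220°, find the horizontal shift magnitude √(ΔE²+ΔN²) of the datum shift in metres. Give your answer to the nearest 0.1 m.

At φ = 6.171°, λ = -5.220°: sin φ = 0.107496, cos φ = 0.994206, sin λ = -0.090980, cos λ = 0.995853.
ΔE = −sin λ·ΔX + cos λ·ΔY = −(-0.090980)·(-196.3) + (0.995853)·(423.3) = 403.69 m.
ΔN = −sin φ cos λ·ΔX − sin φ sin λ·ΔY + cos φ·ΔZ = −(0.107496)(0.995853)(-196.3) − (0.107496)(-0.090980)(423.3) + (0.994206)(318.0) = 341.31 m.
Horizontal magnitude = √(ΔE² + ΔN²) = √(403.69² + 341.31²) = 528.63 m.

528.6 m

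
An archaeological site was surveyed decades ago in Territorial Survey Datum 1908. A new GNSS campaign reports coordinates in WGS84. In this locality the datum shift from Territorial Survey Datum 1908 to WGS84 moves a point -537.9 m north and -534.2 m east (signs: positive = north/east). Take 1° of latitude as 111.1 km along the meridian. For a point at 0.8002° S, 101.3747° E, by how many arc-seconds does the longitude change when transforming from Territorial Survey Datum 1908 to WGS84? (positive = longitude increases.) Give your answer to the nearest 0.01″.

At latitude -0.8002°, cos φ = 0.999902.
1° of longitude at this latitude = 111.1 × cos φ = 111.09 km, so Δλ = -534.2 / 111089.2 = -0.0048087° = -17.311″.

Δλ = -17.31″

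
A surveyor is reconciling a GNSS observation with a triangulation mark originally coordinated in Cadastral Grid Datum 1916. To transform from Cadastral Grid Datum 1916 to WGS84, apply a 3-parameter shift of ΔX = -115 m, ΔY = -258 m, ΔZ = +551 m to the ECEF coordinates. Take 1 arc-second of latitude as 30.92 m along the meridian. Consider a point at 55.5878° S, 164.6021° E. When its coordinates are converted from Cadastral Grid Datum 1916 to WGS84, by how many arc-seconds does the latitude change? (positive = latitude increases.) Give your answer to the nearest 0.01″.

Δφ = 11.20″

sin φ = -0.824993, cos φ = 0.565143, sin λ = 0.265521, cos λ = -0.964105.
North component: ΔN = −sin φ cos λ·ΔX − sin φ sin λ·ΔY + cos φ·ΔZ = −(-0.824993)(-0.964105)(-115) − (-0.824993)(0.265521)(-258) + (0.565143)(551) = 346.35 m.
1° of latitude spans 3600 × 30.92 = 111312 m, so Δφ = 346.35 / 111312 × 3600 = 11.201″.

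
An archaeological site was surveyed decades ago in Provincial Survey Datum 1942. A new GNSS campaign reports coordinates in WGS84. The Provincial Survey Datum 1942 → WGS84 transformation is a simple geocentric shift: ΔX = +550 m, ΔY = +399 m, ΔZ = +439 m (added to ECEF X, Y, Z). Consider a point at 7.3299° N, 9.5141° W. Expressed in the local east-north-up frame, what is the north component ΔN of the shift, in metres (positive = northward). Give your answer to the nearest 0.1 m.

At φ = 7.3299°, λ = -9.5141°: sin φ = 0.127582, cos φ = 0.991828, sin λ = -0.165290, cos λ = 0.986245.
ΔN = −sin φ cos λ·ΔX − sin φ sin λ·ΔY + cos φ·ΔZ = −(0.127582)(0.986245)(550) − (0.127582)(-0.165290)(399) + (0.991828)(439) = 374.62 m.

ΔN = 374.6 m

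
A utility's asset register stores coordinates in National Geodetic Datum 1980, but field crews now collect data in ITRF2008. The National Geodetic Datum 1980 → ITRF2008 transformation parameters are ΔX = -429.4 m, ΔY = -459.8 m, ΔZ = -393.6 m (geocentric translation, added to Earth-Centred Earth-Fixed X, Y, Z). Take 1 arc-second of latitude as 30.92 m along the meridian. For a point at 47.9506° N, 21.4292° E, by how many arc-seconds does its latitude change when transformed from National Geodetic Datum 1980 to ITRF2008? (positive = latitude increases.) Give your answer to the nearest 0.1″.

Δφ = 5.1″

sin φ = 0.742568, cos φ = 0.669771, sin λ = 0.365351, cos λ = 0.930870.
North component: ΔN = −sin φ cos λ·ΔX − sin φ sin λ·ΔY + cos φ·ΔZ = −(0.742568)(0.930870)(-429.4) − (0.742568)(0.365351)(-459.8) + (0.669771)(-393.6) = 157.94 m.
1° of latitude spans 3600 × 30.92 = 111312 m, so Δφ = 157.94 / 111312 × 3600 = 5.108″.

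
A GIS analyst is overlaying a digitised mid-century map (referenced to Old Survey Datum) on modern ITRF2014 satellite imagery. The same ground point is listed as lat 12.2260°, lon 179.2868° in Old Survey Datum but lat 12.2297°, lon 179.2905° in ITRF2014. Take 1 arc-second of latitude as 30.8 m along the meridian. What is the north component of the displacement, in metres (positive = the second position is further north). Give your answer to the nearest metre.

Δφ = 12.2297° − 12.2260° = +0.0037°; Δλ = 179.2905° − 179.2868° = +0.0037°.
1° of latitude = 3600 × 30.80 = 110880 m.
ΔN = Δφ × 110880 = 410.3 m; ΔE = Δλ × 110880 × cos(12.2260°) = +0.0037 × 110880 × 0.977320 = 401.0 m.

ΔN = 410 m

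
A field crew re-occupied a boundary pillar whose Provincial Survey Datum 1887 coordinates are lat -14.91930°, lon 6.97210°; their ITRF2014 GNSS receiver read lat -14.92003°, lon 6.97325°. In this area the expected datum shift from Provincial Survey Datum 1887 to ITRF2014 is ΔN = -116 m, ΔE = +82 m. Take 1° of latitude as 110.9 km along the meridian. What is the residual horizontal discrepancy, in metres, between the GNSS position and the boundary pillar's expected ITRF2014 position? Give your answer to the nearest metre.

54 m

Observed coordinate differences: Δφ = -0.00073°, Δλ = +0.00115°.
Converting to metres (1° lat = 110900 m, cos φ = 0.966289): observed ΔN = -81.0 m, observed ΔE = 123.2 m.
Subtracting the expected shift leaves a residual of -81.0 − (-116) = 35.0 m north and 123.2 − (82) = 41.2 m east.
Residual distance = √(35.0² + 41.2²) = 54.1 m.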